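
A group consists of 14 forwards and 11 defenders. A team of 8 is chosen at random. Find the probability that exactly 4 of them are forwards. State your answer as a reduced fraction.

2002/6555

The sample space is all 8-subsets of the 25: C(25,8) = 1081575.
Selections with exactly 4 forwards: choose 4 of the 14 forwards and 4 of the 11 defenders, C(14,4)·C(11,4) = 1001·330 = 330330.
Probability = 330330/1081575 = 2002/6555.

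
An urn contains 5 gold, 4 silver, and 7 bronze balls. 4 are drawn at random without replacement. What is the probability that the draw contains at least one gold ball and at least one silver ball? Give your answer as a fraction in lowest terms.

103/182

There are C(16,4) = 1820 possible draws.
By inclusion-exclusion on the complements, draws missing all gold or all silver: C(11,4) + C(12,4) − C(7,4) = 330 + 495 − 35 = 790.
So draws with at least one of each: 1820 − 790 = 1030, probability 1030/1820 = 103/182.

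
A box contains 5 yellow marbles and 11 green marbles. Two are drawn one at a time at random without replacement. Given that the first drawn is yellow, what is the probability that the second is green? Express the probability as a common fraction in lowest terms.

After removing one yellow, 15 remain: 4 yellow and 11 green.
So the probability the next is green is 11/15.

11/15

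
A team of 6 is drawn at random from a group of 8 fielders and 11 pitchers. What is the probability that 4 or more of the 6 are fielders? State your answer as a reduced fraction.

107/646

Total selections: C(19,6) = 27132.
Favorable selections (4 or more fielders): C(8,4)·C(11,2) + C(8,5)·C(11,1) + C(8,6)·C(11,0) = 3850 + 616 + 28 = 4494.
Probability = 4494/27132 = 107/646.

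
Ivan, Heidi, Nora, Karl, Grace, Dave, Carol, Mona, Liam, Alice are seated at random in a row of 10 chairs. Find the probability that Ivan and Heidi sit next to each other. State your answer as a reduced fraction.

There are 10! = 3628800 arrangements.
Treat Ivan and Heidi as a block: 9! arrangements of the blocks × 2 orders within the block = 2·362880 = 725760.
Probability = 725760/3628800 = 1/5.

1/5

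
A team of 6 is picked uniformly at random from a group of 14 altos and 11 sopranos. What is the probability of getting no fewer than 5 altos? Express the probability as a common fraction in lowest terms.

13/92

Total selections: C(25,6) = 177100.
Favorable selections (no fewer than 5 altos): C(14,5)·C(11,1) + C(14,6)·C(11,0) = 22022 + 3003 = 25025.
Probability = 25025/177100 = 13/92.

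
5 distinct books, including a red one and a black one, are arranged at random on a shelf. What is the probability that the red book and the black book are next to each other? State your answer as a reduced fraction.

2/5

There are 5! = 120 arrangements.
Treat the red book and the black book as a block: 4! arrangements of the blocks × 2 orders within the block = 2·24 = 48.
Probability = 48/120 = 2/5.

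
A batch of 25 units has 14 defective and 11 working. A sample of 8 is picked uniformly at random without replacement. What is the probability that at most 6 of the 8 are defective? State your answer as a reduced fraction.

Total selections: C(25,8) = 1081575.
Count the complement (more than 6 defective): C(14,7)·C(11,1) + C(14,8)·C(11,0) = 37752 + 3003 = 40755.
Probability = 1 − 40755/1081575 = 1040820/1081575 = 332/345.

332/345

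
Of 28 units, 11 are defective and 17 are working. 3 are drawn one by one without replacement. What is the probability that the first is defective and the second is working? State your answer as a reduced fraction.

Multiply the conditional probabilities at each draw: 11/28 · 17/27 = 187/756.

187/756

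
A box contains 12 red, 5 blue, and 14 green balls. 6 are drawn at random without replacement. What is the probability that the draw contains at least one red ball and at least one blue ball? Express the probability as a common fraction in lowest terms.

There are C(31,6) = 736281 possible draws.
By inclusion-exclusion on the complements, draws missing all red or all blue: C(19,6) + C(26,6) − C(14,6) = 27132 + 230230 − 3003 = 254359.
So draws with at least one of each: 736281 − 254359 = 481922, probability 481922/736281 = 2374/3627.

2374/3627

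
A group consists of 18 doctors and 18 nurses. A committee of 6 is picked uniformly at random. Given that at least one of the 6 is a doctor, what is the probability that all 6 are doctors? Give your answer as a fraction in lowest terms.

13/1351

Work in counts. Selections with at least one doctor: C(36,6) − C(18,6) = 1947792 − 18564 = 1929228.
Of those, selections where all 6 are doctors: C(18,6) = 18564.
Conditional probability = 18564/1929228 = 13/1351.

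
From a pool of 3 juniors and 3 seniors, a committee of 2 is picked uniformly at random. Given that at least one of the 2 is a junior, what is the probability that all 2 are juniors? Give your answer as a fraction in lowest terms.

Work in counts. Selections with at least one junior: C(6,2) − C(3,2) = 15 − 3 = 12.
Of those, selections where all 2 are juniors: C(3,2) = 3.
Conditional probability = 3/12 = 1/4.

1/4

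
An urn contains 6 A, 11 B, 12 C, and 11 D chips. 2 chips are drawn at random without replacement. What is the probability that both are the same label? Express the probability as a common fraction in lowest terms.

191/780

There are C(40,2) = 780 ways to draw 2 chips.
All same label: C(6,2) + C(11,2) + C(12,2) + C(11,2) = 15 + 55 + 66 + 55 = 191.
Probability = 191/780.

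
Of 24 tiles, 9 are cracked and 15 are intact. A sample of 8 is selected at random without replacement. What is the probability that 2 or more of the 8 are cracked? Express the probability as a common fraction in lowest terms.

There are C(24,8) = 735471 ways to choose the 8.
Count the complement (fewer than 2 cracked): C(9,0)·C(15,8) + C(9,1)·C(15,7) = 6435 + 57915 = 64350.
Probability = 1 − 64350/735471 = 671121/735471 = 6779/7429.

6779/7429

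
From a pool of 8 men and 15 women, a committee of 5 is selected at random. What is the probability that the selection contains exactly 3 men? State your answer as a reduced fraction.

Total number of selections: C(23,5) = 33649.
Selections with exactly 3 men: choose 3 of the 8 men and 2 of the 15 women, C(8,3)·C(15,2) = 56·105 = 5880.
Probability = 5880/33649 = 840/4807.

840/4807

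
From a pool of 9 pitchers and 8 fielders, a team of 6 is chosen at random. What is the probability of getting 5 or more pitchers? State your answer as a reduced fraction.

Total selections: C(17,6) = 12376.
Favorable selections (5 or more pitchers): C(9,5)·C(8,1) + C(9,6)·C(8,0) = 1008 + 84 = 1092.
Probability = 1092/12376 = 3/34.

3/34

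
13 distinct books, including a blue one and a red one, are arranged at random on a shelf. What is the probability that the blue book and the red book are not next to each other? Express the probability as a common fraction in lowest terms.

There are 13! = 6227020800 arrangements.
Arrangements with the blue book and the red book adjacent: 2·12! = 958003200.
So not adjacent: 6227020800 − 958003200 = 5269017600, probability 5269017600/6227020800 = 11/13.

11/13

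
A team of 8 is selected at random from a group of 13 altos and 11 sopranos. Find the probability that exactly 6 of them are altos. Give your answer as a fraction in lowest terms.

2860/22287

The sample space is all 8-subsets of the 24: C(24,8) = 735471.
Selections with exactly 6 altos: choose 6 of the 13 altos and 2 of the 11 sopranos, C(13,6)·C(11,2) = 1716·55 = 94380.
Probability = 94380/735471 = 2860/22287.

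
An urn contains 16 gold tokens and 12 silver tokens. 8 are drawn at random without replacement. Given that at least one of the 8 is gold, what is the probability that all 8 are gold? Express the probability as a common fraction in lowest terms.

Work in counts. Selections with at least one gold: C(28,8) − C(12,8) = 3108105 − 495 = 3107610.
Of those, selections where all 8 are gold: C(16,8) = 12870.
Conditional probability = 12870/3107610 = 13/3139.

13/3139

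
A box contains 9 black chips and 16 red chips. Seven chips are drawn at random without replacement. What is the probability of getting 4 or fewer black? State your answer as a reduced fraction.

422/437

Total selections: C(25,7) = 480700.
Count the complement (more than 4 black): C(9,5)·C(16,2) + C(9,6)·C(16,1) + C(9,7)·C(16,0) = 15120 + 1344 + 36 = 16500.
Probability = 1 − 16500/480700 = 464200/480700 = 422/437.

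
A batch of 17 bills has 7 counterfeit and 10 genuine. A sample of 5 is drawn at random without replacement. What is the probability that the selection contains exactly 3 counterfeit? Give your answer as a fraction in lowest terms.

225/884

Total number of selections: C(17,5) = 6188.
Selections with exactly 3 counterfeit: choose 3 of the 7 counterfeit and 2 of the 10 genuine, C(7,3)·C(10,2) = 35·45 = 1575.
Probability = 1575/6188 = 225/884.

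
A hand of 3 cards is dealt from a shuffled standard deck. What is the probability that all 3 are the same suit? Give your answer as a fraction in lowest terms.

22/425

There are C(52,3) = 22100 possible 3-card hands.
Hands of one suit: 4 suits × C(13,3) = 4·286 = 1144.
Probability = 1144/22100 = 22/425.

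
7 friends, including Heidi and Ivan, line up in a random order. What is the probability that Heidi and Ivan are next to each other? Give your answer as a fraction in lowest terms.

2/7

There are 7! = 5040 arrangements.
Treat Heidi and Ivan as a block: 6! arrangements of the blocks × 2 orders within the block = 2·720 = 1440.
Probability = 1440/5040 = 2/7.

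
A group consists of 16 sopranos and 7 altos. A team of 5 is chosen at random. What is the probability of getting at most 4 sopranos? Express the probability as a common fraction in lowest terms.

Total selections: C(23,5) = 33649.
Favorable selections (at most 4 sopranos): C(16,0)·C(7,5) + C(16,1)·C(7,4) + C(16,2)·C(7,3) + C(16,3)·C(7,2) + C(16,4)·C(7,1) = 21 + 560 + 4200 + 11760 + 12740 = 29281.
Probability = 29281/33649 = 4183/4807.

4183/4807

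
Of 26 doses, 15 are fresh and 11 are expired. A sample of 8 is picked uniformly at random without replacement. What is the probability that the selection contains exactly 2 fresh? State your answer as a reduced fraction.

882/28405

There are C(26,8) = 1562275 ways to choose 8 from 26.
Selections with exactly 2 fresh: choose 2 of the 15 fresh and 6 of the 11 expired, C(15,2)·C(11,6) = 105·462 = 48510.
Probability = 48510/1562275 = 882/28405.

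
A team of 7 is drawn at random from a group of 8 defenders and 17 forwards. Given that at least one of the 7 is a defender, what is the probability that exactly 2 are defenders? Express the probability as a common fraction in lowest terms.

43316/115313

Work in counts. Selections with at least one defender: C(25,7) − C(17,7) = 480700 − 19448 = 461252.
Of those, selections where exactly 2 are defenders: C(8,2)·C(17,5) = 28·6188 = 173264.
Conditional probability = 173264/461252 = 43316/115313.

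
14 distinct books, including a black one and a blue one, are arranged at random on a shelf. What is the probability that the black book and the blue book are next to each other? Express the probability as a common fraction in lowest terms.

1/7

There are 14! = 87178291200 arrangements.
Treat the black book and the blue book as a block: 13! arrangements of the blocks × 2 orders within the block = 2·6227020800 = 12454041600.
Probability = 12454041600/87178291200 = 1/7.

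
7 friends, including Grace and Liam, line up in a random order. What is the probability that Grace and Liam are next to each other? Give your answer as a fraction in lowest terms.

2/7

There are 7! = 5040 arrangements.
Treat Grace and Liam as a block: 6! arrangements of the blocks × 2 orders within the block = 2·720 = 1440.
Probability = 1440/5040 = 2/7.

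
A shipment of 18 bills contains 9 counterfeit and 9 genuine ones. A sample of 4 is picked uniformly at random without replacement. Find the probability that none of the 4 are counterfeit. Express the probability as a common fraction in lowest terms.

There are C(18,4) = 3060 possible selections.
Selections with no counterfeit (all genuine): C(9,4) = 126.
Probability = 126/3060 = 7/170.

7/170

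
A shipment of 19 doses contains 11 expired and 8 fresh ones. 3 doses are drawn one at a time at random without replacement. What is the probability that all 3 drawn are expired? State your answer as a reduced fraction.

55/323

Multiply the conditional probabilities at each draw: 11/19 · 10/18 · 9/17 = 990/5814 = 55/323.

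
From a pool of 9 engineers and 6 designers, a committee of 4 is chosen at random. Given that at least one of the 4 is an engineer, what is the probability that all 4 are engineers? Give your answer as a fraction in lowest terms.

Work in counts. Selections with at least one engineer: C(15,4) − C(6,4) = 1365 − 15 = 1350.
Of those, selections where all 4 are engineers: C(9,4) = 126.
Conditional probability = 126/1350 = 7/75.

7/75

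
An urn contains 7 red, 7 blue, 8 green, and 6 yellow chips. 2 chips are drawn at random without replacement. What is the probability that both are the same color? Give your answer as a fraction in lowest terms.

85/378

There are C(28,2) = 378 ways to draw 2 chips.
All same color: C(7,2) + C(7,2) + C(8,2) + C(6,2) = 21 + 21 + 28 + 15 = 85.
Probability = 85/378.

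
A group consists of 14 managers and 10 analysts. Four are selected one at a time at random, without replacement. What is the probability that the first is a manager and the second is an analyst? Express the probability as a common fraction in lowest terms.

Multiply the conditional probabilities at each draw: 14/24 · 10/23 = 140/552 = 35/138.

35/138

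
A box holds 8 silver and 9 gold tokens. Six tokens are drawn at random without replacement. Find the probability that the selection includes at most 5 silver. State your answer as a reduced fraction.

441/442

There are C(17,6) = 12376 ways to choose the 6.
The complement is exactly 6 silver: C(8,6)·C(9,0) = 28.
Probability = 1 − 28/12376 = 12348/12376 = 441/442.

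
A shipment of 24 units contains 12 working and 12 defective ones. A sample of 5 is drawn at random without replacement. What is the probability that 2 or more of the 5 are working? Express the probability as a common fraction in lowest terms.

271/322

There are C(24,5) = 42504 ways to choose the 5.
Count the complement (fewer than 2 working): C(12,0)·C(12,5) + C(12,1)·C(12,4) = 792 + 5940 = 6732.
Probability = 1 − 6732/42504 = 35772/42504 = 271/322.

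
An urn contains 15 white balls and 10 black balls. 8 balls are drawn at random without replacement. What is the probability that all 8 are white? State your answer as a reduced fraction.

There are C(25,8) = 1081575 possible selections.
Selections with all white: C(15,8) = 6435.
Probability = 6435/1081575 = 13/2185.

13/2185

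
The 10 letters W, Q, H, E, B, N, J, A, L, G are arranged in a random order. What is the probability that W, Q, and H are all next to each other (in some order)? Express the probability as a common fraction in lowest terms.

1/15

There are 10! = 3628800 arrangements.
Treat the three as one block: 8! placements × 3! orders within the block = 40320·6 = 241920.
Probability = 241920/3628800 = 1/15.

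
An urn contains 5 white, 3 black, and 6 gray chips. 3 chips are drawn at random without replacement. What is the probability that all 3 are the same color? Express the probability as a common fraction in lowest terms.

31/364

There are C(14,3) = 364 ways to draw 3 chips.
All same color: C(5,3) + C(3,3) + C(6,3) = 10 + 1 + 20 = 31.
Probability = 31/364.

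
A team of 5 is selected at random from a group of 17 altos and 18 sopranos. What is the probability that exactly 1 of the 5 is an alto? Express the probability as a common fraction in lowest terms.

There are C(35,5) = 324632 ways to choose 5 from 35.
Selections with exactly 1 alto: choose 1 of the 17 altos and 4 of the 18 sopranos, C(17,1)·C(18,4) = 17·3060 = 52020.
Probability = 52020/324632 = 765/4774.

765/4774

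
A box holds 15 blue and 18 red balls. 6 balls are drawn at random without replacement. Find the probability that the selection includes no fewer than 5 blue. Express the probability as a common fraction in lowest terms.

767/14384

There are C(33,6) = 1107568 ways to choose the 6.
Favorable selections (no fewer than 5 blue): C(15,5)·C(18,1) + C(15,6)·C(18,0) = 54054 + 5005 = 59059.
Probability = 59059/1107568 = 767/14384.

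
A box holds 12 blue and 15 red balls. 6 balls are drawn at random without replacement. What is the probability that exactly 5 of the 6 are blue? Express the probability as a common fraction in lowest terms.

12/299

The sample space is all 6-subsets of the 27: C(27,6) = 296010.
Selections with exactly 5 blue: choose 5 of the 12 blue and 1 of the 15 red, C(12,5)·C(15,1) = 792·15 = 11880.
Probability = 11880/296010 = 12/299.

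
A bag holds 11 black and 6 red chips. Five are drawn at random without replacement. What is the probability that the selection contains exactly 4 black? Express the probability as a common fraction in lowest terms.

The sample space is all 5-subsets of the 17: C(17,5) = 6188.
Selections with exactly 4 black: choose 4 of the 11 black and 1 of the 6 red, C(11,4)·C(6,1) = 330·6 = 1980.
Probability = 1980/6188 = 495/1547.

495/1547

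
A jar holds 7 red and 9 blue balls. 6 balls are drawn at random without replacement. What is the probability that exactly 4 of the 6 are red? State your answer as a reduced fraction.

45/286

There are C(16,6) = 8008 ways to choose 6 from 16.
Selections with exactly 4 red: choose 4 of the 7 red and 2 of the 9 blue, C(7,4)·C(9,2) = 35·36 = 1260.
Probability = 1260/8008 = 45/286.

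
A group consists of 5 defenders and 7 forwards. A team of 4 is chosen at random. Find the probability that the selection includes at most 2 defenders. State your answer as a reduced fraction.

There are C(12,4) = 495 ways to choose the 4.
Count the complement (more than 2 defenders): C(5,3)·C(7,1) + C(5,4)·C(7,0) = 70 + 5 = 75.
Probability = 1 − 75/495 = 420/495 = 28/33.

28/33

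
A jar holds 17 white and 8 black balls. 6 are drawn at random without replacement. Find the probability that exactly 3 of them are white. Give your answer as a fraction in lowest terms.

There are C(25,6) = 177100 ways to choose 6 from 25.
Selections with exactly 3 white: choose 3 of the 17 white and 3 of the 8 black, C(17,3)·C(8,3) = 680·56 = 38080.
Probability = 38080/177100 = 272/1265.

272/1265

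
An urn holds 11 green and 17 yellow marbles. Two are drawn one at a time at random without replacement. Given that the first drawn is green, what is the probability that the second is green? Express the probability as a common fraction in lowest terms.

After removing one green, 27 remain: 10 green and 17 yellow.
So the probability the next is green is 10/27.

10/27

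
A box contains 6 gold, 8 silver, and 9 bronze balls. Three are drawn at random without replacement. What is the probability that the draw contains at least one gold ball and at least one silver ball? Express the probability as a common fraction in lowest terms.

There are C(23,3) = 1771 possible draws.
By inclusion-exclusion on the complements, draws missing all gold or all silver: C(17,3) + C(15,3) − C(9,3) = 680 + 455 − 84 = 1051.
So draws with at least one of each: 1771 − 1051 = 720, probability 720/1771.

720/1771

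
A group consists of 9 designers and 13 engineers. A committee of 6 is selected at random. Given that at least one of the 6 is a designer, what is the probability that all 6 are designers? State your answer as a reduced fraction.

28/24299

Work in counts. Selections with at least one designer: C(22,6) − C(13,6) = 74613 − 1716 = 72897.
Of those, selections where all 6 are designers: C(9,6) = 84.
Conditional probability = 84/72897 = 28/24299.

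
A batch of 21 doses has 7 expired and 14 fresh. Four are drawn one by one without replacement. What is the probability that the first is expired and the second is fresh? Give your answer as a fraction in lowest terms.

7/30

Multiply the conditional probabilities at each draw: 7/21 · 14/20 = 98/420 = 7/30.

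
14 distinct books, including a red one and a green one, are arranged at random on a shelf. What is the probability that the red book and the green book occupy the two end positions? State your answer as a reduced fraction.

There are 14! = 87178291200 arrangements.
Place the red book and the green book at the ends in 2 ways, arrange the remaining 12 in 12! = 479001600 ways: 2·479001600 = 958003200.
Probability = 958003200/87178291200 = 1/91.

1/91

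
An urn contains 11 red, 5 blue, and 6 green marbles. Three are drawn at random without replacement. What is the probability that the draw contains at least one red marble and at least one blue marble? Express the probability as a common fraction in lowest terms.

There are C(22,3) = 1540 possible draws.
By inclusion-exclusion on the complements, draws missing all red or all blue: C(11,3) + C(17,3) − C(6,3) = 165 + 680 − 20 = 825.
So draws with at least one of each: 1540 − 825 = 715, probability 715/1540 = 13/28.

13/28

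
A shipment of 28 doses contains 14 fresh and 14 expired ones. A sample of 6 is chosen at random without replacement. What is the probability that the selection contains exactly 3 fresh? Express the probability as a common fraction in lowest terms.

364/1035

Total number of selections: C(28,6) = 376740.
Selections with exactly 3 fresh: choose 3 of the 14 fresh and 3 of the 14 expired, C(14,3)·C(14,3) = 364·364 = 132496.
Probability = 132496/376740 = 364/1035.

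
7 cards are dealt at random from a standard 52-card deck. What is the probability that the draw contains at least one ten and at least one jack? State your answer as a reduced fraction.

There are C(52,7) = 133784560 possible draws.
By inclusion-exclusion on the complements, draws missing all tens or all jacks: C(48,7) + C(48,7) − C(44,7) = 73629072 + 73629072 − 38320568 = 108937576.
So draws with at least one of each: 133784560 − 108937576 = 24846984, probability 24846984/133784560 = 3105873/16723070.

3105873/16723070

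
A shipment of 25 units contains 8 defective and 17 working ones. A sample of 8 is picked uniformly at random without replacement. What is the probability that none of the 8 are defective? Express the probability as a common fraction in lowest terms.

442/19665

There are C(25,8) = 1081575 possible selections.
Selections with no defective (all working): C(17,8) = 24310.
Probability = 24310/1081575 = 442/19665.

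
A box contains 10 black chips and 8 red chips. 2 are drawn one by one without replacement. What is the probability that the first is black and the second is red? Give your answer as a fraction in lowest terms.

Multiply the conditional probabilities at each draw: 10/18 · 8/17 = 80/306 = 40/153.

40/153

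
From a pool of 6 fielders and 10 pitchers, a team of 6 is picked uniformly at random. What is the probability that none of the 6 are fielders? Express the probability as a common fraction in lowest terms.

There are C(16,6) = 8008 possible selections.
Selections with no fielders (all pitchers): C(10,6) = 210.
Probability = 210/8008 = 15/572.

15/572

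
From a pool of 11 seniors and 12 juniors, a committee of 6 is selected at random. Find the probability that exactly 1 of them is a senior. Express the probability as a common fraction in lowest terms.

264/3059

There are C(23,6) = 100947 ways to choose 6 from 23.
Selections with exactly 1 senior: choose 1 of the 11 seniors and 5 of the 12 juniors, C(11,1)·C(12,5) = 11·792 = 8712.
Probability = 8712/100947 = 264/3059.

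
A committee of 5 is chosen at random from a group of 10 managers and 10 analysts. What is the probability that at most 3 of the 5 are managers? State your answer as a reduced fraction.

There are C(20,5) = 15504 ways to choose the 5.
Count the complement (more than 3 managers): C(10,4)·C(10,1) + C(10,5)·C(10,0) = 2100 + 252 = 2352.
Probability = 1 − 2352/15504 = 13152/15504 = 274/323.

274/323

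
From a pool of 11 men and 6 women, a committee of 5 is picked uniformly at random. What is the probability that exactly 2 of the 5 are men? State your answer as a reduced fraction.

The sample space is all 5-subsets of the 17: C(17,5) = 6188.
Selections with exactly 2 men: choose 2 of the 11 men and 3 of the 6 women, C(11,2)·C(6,3) = 55·20 = 1100.
Probability = 1100/6188 = 275/1547.

275/1547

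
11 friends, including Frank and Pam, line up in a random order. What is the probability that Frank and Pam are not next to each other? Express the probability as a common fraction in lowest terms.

9/11

There are 11! = 39916800 arrangements.
Arrangements with Frank and Pam adjacent: 2·10! = 7257600.
So not adjacent: 39916800 − 7257600 = 32659200, probability 32659200/39916800 = 9/11.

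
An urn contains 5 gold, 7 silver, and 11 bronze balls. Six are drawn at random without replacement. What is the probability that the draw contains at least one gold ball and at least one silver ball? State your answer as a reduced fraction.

There are C(23,6) = 100947 possible draws.
By inclusion-exclusion on the complements, draws missing all gold or all silver: C(18,6) + C(16,6) − C(11,6) = 18564 + 8008 − 462 = 26110.
So draws with at least one of each: 100947 − 26110 = 74837, probability 74837/100947 = 10691/14421.

10691/14421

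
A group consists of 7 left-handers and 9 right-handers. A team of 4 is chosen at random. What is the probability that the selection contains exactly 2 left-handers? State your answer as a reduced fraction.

Total number of selections: C(16,4) = 1820.
Selections with exactly 2 left-handers: choose 2 of the 7 left-handers and 2 of the 9 right-handers, C(7,2)·C(9,2) = 21·36 = 756.
Probability = 756/1820 = 27/65.

27/65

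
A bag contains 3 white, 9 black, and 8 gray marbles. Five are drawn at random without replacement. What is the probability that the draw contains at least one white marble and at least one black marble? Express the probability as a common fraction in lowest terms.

1485/2584

There are C(20,5) = 15504 possible draws.
By inclusion-exclusion on the complements, draws missing all white or all black: C(17,5) + C(11,5) − C(8,5) = 6188 + 462 − 56 = 6594.
So draws with at least one of each: 15504 − 6594 = 8910, probability 8910/15504 = 1485/2584.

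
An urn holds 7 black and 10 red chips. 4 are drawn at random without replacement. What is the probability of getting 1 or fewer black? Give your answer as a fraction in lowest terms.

There are C(17,4) = 2380 ways to choose the 4.
Favorable selections (1 or fewer black): C(7,0)·C(10,4) + C(7,1)·C(10,3) = 210 + 840 = 1050.
Probability = 1050/2380 = 15/34.

15/34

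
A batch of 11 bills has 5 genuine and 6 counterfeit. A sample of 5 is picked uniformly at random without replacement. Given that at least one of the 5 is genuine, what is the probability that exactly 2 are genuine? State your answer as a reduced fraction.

25/57

Work in counts. Selections with at least one genuine: C(11,5) − C(6,5) = 462 − 6 = 456.
Of those, selections where exactly 2 are genuine: C(5,2)·C(6,3) = 10·20 = 200.
Conditional probability = 200/456 = 25/57.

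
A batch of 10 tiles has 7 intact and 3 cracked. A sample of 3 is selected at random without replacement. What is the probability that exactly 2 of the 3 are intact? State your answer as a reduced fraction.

Total number of selections: C(10,3) = 120.
Selections with exactly 2 intact: choose 2 of the 7 intact and 1 of the 3 cracked, C(7,2)·C(3,1) = 21·3 = 63.
Probability = 63/120 = 21/40.

21/40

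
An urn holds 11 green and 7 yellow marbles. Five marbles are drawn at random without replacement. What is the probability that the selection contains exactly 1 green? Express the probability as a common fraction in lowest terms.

55/1224

Total number of selections: C(18,5) = 8568.
Selections with exactly 1 green: choose 1 of the 11 green and 4 of the 7 yellow, C(11,1)·C(7,4) = 11·35 = 385.
Probability = 385/8568 = 55/1224.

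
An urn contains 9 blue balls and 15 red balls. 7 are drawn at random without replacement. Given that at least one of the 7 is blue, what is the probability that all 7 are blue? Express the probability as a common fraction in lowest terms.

Work in counts. Selections with at least one blue: C(24,7) − C(15,7) = 346104 − 6435 = 339669.
Of those, selections where all 7 are blue: C(9,7) = 36.
Conditional probability = 36/339669 = 4/37741.

4/37741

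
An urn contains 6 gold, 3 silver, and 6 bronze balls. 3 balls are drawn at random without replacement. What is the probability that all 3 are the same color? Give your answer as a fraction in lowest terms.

There are C(15,3) = 455 ways to draw 3 balls.
All same color: C(6,3) + C(3,3) + C(6,3) = 20 + 1 + 20 = 41.
Probability = 41/455.

41/455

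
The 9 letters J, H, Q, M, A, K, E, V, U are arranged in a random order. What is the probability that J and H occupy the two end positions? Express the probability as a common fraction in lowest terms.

1/36

There are 9! = 362880 arrangements.
Place J and H at the ends in 2 ways, arrange the remaining 7 in 7! = 5040 ways: 2·5040 = 10080.
Probability = 10080/362880 = 1/36.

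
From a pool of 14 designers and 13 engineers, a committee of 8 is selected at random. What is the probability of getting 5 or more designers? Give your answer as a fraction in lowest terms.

239/621

There are C(27,8) = 2220075 ways to choose the 8.
Favorable selections (5 or more designers): C(14,5)·C(13,3) + C(14,6)·C(13,2) + C(14,7)·C(13,1) + C(14,8)·C(13,0) = 572572 + 234234 + 44616 + 3003 = 854425.
Probability = 854425/2220075 = 239/621.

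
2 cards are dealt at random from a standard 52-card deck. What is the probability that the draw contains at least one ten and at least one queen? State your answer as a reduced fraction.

There are C(52,2) = 1326 possible draws.
By inclusion-exclusion on the complements, draws missing all tens or all queens: C(48,2) + C(48,2) − C(44,2) = 1128 + 1128 − 946 = 1310.
So draws with at least one of each: 1326 − 1310 = 16, probability 16/1326 = 8/663.

8/663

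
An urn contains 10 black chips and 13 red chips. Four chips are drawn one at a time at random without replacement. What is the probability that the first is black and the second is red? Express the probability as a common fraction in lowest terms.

65/253

Multiply the conditional probabilities at each draw: 10/23 · 13/22 = 130/506 = 65/253.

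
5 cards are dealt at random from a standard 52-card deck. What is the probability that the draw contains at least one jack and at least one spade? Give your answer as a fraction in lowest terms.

229297/866320

There are C(52,5) = 2598960 possible draws.
By inclusion-exclusion on the complements, draws missing all jacks or all spades: C(48,5) + C(39,5) − C(36,5) = 1712304 + 575757 − 376992 = 1911069.
So draws with at least one of each: 2598960 − 1911069 = 687891, probability 687891/2598960 = 229297/866320.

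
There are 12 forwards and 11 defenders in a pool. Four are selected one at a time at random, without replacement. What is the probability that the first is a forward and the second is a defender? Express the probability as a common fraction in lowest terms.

6/23

Multiply the conditional probabilities at each draw: 12/23 · 11/22 = 132/506 = 6/23.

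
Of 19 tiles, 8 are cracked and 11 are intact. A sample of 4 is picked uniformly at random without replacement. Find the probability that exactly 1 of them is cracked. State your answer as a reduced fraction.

110/323

The sample space is all 4-subsets of the 19: C(19,4) = 3876.
Selections with exactly 1 cracked: choose 1 of the 8 cracked and 3 of the 11 intact, C(8,1)·C(11,3) = 8·165 = 1320.
Probability = 1320/3876 = 110/323.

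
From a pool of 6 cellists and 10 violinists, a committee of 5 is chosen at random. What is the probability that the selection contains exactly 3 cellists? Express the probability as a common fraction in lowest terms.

There are C(16,5) = 4368 ways to choose 5 from 16.
Selections with exactly 3 cellists: choose 3 of the 6 cellists and 2 of the 10 violinists, C(6,3)·C(10,2) = 20·45 = 900.
Probability = 900/4368 = 75/364.

75/364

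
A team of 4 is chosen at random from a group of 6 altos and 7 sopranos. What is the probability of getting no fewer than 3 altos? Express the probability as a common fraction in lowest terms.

Total selections: C(13,4) = 715.
Favorable selections (no fewer than 3 altos): C(6,3)·C(7,1) + C(6,4)·C(7,0) = 140 + 15 = 155.
Probability = 155/715 = 31/143.

31/143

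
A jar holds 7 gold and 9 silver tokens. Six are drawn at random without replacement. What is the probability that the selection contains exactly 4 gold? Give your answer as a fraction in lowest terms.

Total number of selections: C(16,6) = 8008.
Selections with exactly 4 gold: choose 4 of the 7 gold and 2 of the 9 silver, C(7,4)·C(9,2) = 35·36 = 1260.
Probability = 1260/8008 = 45/286.

45/286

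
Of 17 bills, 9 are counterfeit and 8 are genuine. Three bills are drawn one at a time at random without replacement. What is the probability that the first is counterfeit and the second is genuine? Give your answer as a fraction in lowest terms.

Multiply the conditional probabilities at each draw: 9/17 · 8/16 = 72/272 = 9/34.

9/34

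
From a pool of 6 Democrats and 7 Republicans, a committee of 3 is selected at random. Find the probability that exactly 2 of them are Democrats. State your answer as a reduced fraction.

There are C(13,3) = 286 ways to choose 3 from 13.
Selections with exactly 2 Democrats: choose 2 of the 6 Democrats and 1 of the 7 Republicans, C(6,2)·C(7,1) = 15·7 = 105.
Probability = 105/286.

105/286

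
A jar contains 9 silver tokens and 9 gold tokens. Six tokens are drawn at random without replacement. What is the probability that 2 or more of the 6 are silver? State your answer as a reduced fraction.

There are C(18,6) = 18564 ways to choose the 6.
Count the complement (fewer than 2 silver): C(9,0)·C(9,6) + C(9,1)·C(9,5) = 84 + 1134 = 1218.
Probability = 1 − 1218/18564 = 17346/18564 = 413/442.

413/442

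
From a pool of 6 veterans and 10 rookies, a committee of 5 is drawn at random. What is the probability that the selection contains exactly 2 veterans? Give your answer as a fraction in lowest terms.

There are C(16,5) = 4368 ways to choose 5 from 16.
Selections with exactly 2 veterans: choose 2 of the 6 veterans and 3 of the 10 rookies, C(6,2)·C(10,3) = 15·120 = 1800.
Probability = 1800/4368 = 75/182.

75/182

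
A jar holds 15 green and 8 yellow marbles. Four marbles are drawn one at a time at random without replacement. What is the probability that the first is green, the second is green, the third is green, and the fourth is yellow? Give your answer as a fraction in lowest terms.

26/253

Multiply the conditional probabilities at each draw: 15/23 · 14/22 · 13/21 · 8/20 = 21840/212520 = 26/253.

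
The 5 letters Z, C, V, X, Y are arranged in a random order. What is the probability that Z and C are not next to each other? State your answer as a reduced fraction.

There are 5! = 120 arrangements.
Arrangements with Z and C adjacent: 2·4! = 48.
So not adjacent: 120 − 48 = 72, probability 72/120 = 3/5.

3/5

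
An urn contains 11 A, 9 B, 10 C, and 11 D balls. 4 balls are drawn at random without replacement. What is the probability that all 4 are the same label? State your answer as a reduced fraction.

498/50635

There are C(41,4) = 101270 ways to draw 4 balls.
All same label: C(11,4) + C(9,4) + C(10,4) + C(11,4) = 330 + 126 + 210 + 330 = 996.
Probability = 996/101270 = 498/50635.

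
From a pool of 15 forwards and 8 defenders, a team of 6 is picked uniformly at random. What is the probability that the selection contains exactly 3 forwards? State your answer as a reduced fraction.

Total number of selections: C(23,6) = 100947.
Selections with exactly 3 forwards: choose 3 of the 15 forwards and 3 of the 8 defenders, C(15,3)·C(8,3) = 455·56 = 25480.
Probability = 25480/100947 = 3640/14421.

3640/14421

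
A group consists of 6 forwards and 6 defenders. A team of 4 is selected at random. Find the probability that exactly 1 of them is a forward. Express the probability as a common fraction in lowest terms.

8/33

Total number of selections: C(12,4) = 495.
Selections with exactly 1 forward: choose 1 of the 6 forwards and 3 of the 6 defenders, C(6,1)·C(6,3) = 6·20 = 120.
Probability = 120/495 = 8/33.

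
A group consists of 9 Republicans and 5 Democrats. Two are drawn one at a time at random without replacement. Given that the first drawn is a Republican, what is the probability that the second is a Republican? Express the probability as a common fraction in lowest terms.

8/13

After removing one Republican, 13 remain: 8 Republicans and 5 Democrats.
So the probability the next is a Republican is 8/13.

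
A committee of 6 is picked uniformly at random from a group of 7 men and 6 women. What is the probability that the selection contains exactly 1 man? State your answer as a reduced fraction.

7/286

Total number of selections: C(13,6) = 1716.
Selections with exactly 1 man: choose 1 of the 7 men and 5 of the 6 women, C(7,1)·C(6,5) = 7·6 = 42.
Probability = 42/1716 = 7/286.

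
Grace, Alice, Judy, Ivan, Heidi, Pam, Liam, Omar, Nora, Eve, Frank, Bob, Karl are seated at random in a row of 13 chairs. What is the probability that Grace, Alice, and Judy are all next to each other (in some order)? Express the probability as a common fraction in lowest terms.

There are 13! = 6227020800 arrangements.
Treat the three as one block: 11! placements × 3! orders within the block = 39916800·6 = 239500800.
Probability = 239500800/6227020800 = 1/26.

1/26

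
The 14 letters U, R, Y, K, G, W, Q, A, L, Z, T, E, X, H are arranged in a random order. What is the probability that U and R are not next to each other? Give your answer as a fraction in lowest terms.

6/7

There are 14! = 87178291200 arrangements.
Arrangements with U and R adjacent: 2·13! = 12454041600.
So not adjacent: 87178291200 − 12454041600 = 74724249600, probability 74724249600/87178291200 = 6/7.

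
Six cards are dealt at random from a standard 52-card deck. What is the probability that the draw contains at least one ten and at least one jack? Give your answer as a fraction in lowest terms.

718637/5089630

There are C(52,6) = 20358520 possible draws.
By inclusion-exclusion on the complements, draws missing all tens or all jacks: C(48,6) + C(48,6) − C(44,6) = 12271512 + 12271512 − 7059052 = 17483972.
So draws with at least one of each: 20358520 − 17483972 = 2874548, probability 2874548/20358520 = 718637/5089630.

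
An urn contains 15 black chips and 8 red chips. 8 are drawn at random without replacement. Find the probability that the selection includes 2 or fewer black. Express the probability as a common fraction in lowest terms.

Total selections: C(23,8) = 490314.
Favorable selections (2 or fewer black): C(15,0)·C(8,8) + C(15,1)·C(8,7) + C(15,2)·C(8,6) = 1 + 120 + 2940 = 3061.
Probability = 3061/490314.

3061/490314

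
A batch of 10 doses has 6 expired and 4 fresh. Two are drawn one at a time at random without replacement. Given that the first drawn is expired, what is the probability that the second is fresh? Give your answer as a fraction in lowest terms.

4/9

After removing one expired, 9 remain: 5 expired and 4 fresh.
So the probability the next is fresh is 4/9.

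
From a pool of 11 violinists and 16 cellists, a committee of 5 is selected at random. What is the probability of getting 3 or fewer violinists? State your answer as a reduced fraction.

4166/4485

There are C(27,5) = 80730 ways to choose the 5.
Count the complement (more than 3 violinists): C(11,4)·C(16,1) + C(11,5)·C(16,0) = 5280 + 462 = 5742.
Probability = 1 − 5742/80730 = 74988/80730 = 4166/4485.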